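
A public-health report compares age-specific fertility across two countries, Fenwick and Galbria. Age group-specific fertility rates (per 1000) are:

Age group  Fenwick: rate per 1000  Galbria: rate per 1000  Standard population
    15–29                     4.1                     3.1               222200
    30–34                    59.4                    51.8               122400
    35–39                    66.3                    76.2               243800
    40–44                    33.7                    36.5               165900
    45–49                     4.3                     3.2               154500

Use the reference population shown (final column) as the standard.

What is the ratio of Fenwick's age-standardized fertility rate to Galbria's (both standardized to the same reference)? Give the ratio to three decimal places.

Standard total = 908800; weights = 0.2445, 0.1347, 0.2683, 0.1825, 0.1700.
Fenwick: 0.2445×4.1 + 0.1347×59.4 + 0.2683×66.3 + 0.1825×33.7 + 0.1700×4.3 = 33.6715 per 1000.
Galbria: 0.2445×3.1 + 0.1347×51.8 + 0.2683×76.2 + 0.1825×36.5 + 0.1700×3.2 = 35.3834 per 1000.
Ratio = 33.6715 ÷ 35.3834 = 0.95162.

0.952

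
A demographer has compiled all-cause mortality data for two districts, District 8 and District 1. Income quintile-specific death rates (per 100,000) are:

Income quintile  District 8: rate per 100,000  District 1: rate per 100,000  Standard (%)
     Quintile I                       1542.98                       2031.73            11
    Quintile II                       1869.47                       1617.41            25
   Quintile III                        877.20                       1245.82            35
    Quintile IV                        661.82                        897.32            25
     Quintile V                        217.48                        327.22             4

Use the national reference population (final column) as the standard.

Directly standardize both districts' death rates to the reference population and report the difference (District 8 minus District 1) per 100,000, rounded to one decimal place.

-183.0

Standard weights: 0.11, 0.25, 0.35, 0.25, 0.04.
District 8: 0.1100×1542.98 + 0.2500×1869.47 + 0.3500×877.20 + 0.2500×661.82 + 0.0400×217.48 = 1118.2695 per 100,000.
District 1: 0.1100×2031.73 + 0.2500×1617.41 + 0.3500×1245.82 + 0.2500×897.32 + 0.0400×327.22 = 1301.2986 per 100,000.
Difference = 1118.2695 − 1301.2986 = -183.0291.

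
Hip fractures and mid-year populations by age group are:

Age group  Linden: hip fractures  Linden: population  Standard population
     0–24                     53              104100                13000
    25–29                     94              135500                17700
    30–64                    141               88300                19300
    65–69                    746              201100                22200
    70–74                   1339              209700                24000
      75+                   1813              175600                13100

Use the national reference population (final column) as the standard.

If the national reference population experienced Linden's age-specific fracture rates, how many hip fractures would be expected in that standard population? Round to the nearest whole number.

Age-specific rates per 100000 for Linden: 50.91, 69.37, 159.68, 370.96, 638.53, 1032.46.
Expected hip fractures = Σ (standard pop × age-specific rate ÷ 100000)
= 13000×50.91/100000 + 17700×69.37/100000 + 19300×159.68/100000 + 22200×370.96/100000 + 24000×638.53/100000 + 13100×1032.46/100000
= 6.62 + 12.28 + 30.82 + 82.35 + 153.25 + 135.25 = 420.57.

421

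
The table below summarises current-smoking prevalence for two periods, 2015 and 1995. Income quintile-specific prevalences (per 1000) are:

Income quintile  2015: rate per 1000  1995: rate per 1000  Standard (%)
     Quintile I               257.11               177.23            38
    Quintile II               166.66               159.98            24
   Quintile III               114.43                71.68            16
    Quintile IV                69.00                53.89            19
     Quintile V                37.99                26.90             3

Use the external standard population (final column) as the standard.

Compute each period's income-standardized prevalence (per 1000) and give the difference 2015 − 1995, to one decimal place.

42.0

Standard weights: 0.38, 0.24, 0.16, 0.19, 0.03.
2015: 0.3800×257.11 + 0.2400×166.66 + 0.1600×114.43 + 0.1900×69.00 + 0.0300×37.99 = 170.2587 per 1000.
1995: 0.3800×177.23 + 0.2400×159.98 + 0.1600×71.68 + 0.1900×53.89 + 0.0300×26.90 = 128.2575 per 1000.
Difference = 170.2587 − 128.2575 = 42.0012.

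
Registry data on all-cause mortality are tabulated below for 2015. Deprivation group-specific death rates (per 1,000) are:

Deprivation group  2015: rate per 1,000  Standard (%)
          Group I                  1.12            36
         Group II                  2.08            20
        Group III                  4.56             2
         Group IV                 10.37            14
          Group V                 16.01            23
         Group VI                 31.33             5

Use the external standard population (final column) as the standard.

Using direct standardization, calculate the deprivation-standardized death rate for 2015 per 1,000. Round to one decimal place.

7.6

Standard weights: 0.36, 0.20, 0.02, 0.14, 0.23, 0.05.
Standardized rate: 0.3600×1.12 + 0.2000×2.08 + 0.0200×4.56 + 0.1400×10.37 + 0.2300×16.01 + 0.0500×31.33 = 7.6110 per 1,000.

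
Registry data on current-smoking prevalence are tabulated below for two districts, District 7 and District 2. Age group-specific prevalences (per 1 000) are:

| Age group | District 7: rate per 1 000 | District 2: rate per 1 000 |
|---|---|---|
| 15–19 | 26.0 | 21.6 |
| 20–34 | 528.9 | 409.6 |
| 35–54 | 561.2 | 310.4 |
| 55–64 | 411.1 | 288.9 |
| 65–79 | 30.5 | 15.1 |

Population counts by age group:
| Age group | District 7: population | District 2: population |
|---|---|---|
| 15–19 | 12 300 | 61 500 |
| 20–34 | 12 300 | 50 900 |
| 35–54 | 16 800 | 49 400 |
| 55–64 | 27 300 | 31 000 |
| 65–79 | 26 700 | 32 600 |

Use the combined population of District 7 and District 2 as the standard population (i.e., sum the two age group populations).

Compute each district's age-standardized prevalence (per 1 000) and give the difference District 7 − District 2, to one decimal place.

Combined standard total = 320 800; weights = 0.2300, 0.1970, 0.2064, 0.1817, 0.1849.
District 7: 0.2300×26.0 + 0.1970×528.9 + 0.2064×561.2 + 0.1817×411.1 + 0.1849×30.5 = 306.3357 per 1 000.
District 2: 0.2300×21.6 + 0.1970×409.6 + 0.2064×310.4 + 0.1817×288.9 + 0.1849×15.1 = 205.0112 per 1 000.
Difference = 306.3357 − 205.0112 = 101.3246.

101.3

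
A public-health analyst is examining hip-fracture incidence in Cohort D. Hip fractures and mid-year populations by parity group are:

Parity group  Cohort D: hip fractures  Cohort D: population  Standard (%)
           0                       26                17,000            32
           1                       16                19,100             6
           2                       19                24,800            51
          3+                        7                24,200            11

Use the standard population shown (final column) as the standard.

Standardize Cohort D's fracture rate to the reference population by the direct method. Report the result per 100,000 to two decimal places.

96.22

Parity-specific rates per 100,000 for Cohort D: 152.94, 83.77, 76.61, 28.93.
Standard weights: 0.32, 0.06, 0.51, 0.11.
Standardized rate: 0.3200×152.94 + 0.0600×83.77 + 0.5100×76.61 + 0.1100×28.93 = 96.2218 per 100,000.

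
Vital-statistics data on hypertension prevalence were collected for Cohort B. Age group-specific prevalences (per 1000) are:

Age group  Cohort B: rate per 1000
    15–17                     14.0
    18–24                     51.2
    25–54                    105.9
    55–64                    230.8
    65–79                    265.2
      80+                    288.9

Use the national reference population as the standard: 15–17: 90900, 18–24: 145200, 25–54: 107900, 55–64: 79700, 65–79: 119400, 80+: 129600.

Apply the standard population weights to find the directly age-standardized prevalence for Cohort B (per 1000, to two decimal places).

Standard total = 672700; weights = 0.1351, 0.2158, 0.1604, 0.1185, 0.1775, 0.1927.
Standardized rate: 0.1351×14.0 + 0.2158×51.2 + 0.1604×105.9 + 0.1185×230.8 + 0.1775×265.2 + 0.1927×288.9 = 160.0038 per 1000.

160.00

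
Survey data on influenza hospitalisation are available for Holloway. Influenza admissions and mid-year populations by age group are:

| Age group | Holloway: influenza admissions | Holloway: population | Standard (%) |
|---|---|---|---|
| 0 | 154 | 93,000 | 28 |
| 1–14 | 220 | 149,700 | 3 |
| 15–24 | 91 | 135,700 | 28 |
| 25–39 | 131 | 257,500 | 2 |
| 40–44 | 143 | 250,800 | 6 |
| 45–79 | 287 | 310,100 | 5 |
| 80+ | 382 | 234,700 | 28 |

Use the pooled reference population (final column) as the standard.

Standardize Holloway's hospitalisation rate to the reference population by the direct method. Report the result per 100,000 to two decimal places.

Age-specific rates per 100,000 for Holloway: 165.59, 146.96, 67.06, 50.87, 57.02, 92.55, 162.76.
Standard weights: 0.28, 0.03, 0.28, 0.02, 0.06, 0.05, 0.28.
Standardized rate: 0.2800×165.59 + 0.0300×146.96 + 0.2800×67.06 + 0.0200×50.87 + 0.0600×57.02 + 0.0500×92.55 + 0.2800×162.76 = 124.1903 per 100,000.

124.19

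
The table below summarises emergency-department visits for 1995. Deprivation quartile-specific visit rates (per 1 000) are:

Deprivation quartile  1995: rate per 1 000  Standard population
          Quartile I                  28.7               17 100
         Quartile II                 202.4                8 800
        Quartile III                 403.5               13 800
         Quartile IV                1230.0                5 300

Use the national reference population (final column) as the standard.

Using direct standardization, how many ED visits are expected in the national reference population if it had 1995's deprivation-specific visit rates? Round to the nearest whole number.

Expected ED visits = Σ (standard pop × deprivation-specific rate ÷ 1 000)
= 17 100×28.7/1 000 + 8 800×202.4/1 000 + 13 800×403.5/1 000 + 5 300×1230.0/1 000
= 490.77 + 1781.12 + 5568.30 + 6519.00 = 14359.19.

14359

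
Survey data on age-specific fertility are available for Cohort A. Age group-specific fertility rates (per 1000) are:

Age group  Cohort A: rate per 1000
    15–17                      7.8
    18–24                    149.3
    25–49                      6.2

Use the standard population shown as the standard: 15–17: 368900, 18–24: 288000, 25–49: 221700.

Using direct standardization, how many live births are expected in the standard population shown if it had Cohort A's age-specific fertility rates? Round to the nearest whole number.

47250

Expected live births = Σ (standard pop × age-specific rate ÷ 1000)
= 368900×7.8/1000 + 288000×149.3/1000 + 221700×6.2/1000
= 2877.42 + 42998.40 + 1374.54 = 47250.36.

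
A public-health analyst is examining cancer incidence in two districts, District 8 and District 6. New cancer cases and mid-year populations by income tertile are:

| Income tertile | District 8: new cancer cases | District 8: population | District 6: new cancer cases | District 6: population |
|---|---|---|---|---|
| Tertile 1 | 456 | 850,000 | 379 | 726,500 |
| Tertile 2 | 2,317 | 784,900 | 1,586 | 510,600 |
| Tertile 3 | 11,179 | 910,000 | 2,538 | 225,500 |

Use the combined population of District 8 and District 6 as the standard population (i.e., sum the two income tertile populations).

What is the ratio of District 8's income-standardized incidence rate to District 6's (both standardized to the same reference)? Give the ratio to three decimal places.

Income-specific rates per 100,000 for District 8: 53.65, 295.20, 1228.46.
For District 6: 52.17, 310.61, 1125.50.
Combined standard total = 4,007,500; weights = 0.3934, 0.3233, 0.2833.
District 8: 0.3934×53.65 + 0.3233×295.20 + 0.2833×1228.46 = 464.6089 per 100,000.
District 6: 0.3934×52.17 + 0.3233×310.61 + 0.2833×1125.50 = 439.8374 per 100,000.
Ratio = 464.6089 ÷ 439.8374 = 1.05632.

1.056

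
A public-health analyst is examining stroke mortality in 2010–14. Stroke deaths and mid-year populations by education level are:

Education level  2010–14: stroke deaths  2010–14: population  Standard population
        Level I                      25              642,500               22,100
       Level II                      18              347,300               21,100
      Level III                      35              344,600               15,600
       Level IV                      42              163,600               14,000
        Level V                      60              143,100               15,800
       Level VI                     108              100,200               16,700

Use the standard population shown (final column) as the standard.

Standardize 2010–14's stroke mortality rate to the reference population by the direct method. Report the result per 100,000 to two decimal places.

30.16

Education-specific rates per 100,000 for 2010–14: 3.89, 5.18, 10.16, 25.67, 41.93, 107.78.
Standard total = 105,300; weights = 0.2099, 0.2004, 0.1481, 0.1330, 0.1500, 0.1586.
Standardized rate: 0.2099×3.89 + 0.2004×5.18 + 0.1481×10.16 + 0.1330×25.67 + 0.1500×41.93 + 0.1586×107.78 = 30.1584 per 100,000.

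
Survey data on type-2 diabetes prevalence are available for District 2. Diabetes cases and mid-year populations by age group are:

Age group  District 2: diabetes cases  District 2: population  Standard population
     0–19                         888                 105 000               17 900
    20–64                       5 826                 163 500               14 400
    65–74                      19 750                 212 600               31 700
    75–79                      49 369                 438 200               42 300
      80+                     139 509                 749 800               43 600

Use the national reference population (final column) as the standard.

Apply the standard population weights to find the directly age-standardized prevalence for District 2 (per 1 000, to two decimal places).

109.99

Age-specific rates per 1 000 for District 2: 8.457, 35.633, 92.897, 112.663, 186.062.
Standard total = 149 900; weights = 0.1194, 0.0961, 0.2115, 0.2822, 0.2909.
Standardized rate: 0.1194×8.457 + 0.0961×35.633 + 0.2115×92.897 + 0.2822×112.663 + 0.2909×186.062 = 109.9886 per 1 000.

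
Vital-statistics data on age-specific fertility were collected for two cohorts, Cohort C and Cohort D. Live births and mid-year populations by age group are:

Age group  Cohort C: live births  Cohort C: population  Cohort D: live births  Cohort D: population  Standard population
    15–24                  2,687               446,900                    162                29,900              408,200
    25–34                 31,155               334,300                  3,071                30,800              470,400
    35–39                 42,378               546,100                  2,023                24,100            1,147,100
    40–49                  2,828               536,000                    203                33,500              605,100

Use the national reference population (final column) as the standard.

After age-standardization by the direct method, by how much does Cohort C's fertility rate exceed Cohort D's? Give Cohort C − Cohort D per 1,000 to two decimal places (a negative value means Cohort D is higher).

Age-specific rates per 1,000 for Cohort C: 6.013, 93.195, 77.601, 5.276.
For Cohort D: 5.418, 99.708, 83.942, 6.060.
Standard total = 2,630,800; weights = 0.1552, 0.1788, 0.4360, 0.2300.
Cohort C: 0.1552×6.013 + 0.1788×93.195 + 0.4360×77.601 + 0.2300×5.276 = 52.6463 per 1,000.
Cohort D: 0.1552×5.418 + 0.1788×99.708 + 0.4360×83.942 + 0.2300×6.060 = 56.6636 per 1,000.
Difference = 52.6463 − 56.6636 = -4.0173.

-4.02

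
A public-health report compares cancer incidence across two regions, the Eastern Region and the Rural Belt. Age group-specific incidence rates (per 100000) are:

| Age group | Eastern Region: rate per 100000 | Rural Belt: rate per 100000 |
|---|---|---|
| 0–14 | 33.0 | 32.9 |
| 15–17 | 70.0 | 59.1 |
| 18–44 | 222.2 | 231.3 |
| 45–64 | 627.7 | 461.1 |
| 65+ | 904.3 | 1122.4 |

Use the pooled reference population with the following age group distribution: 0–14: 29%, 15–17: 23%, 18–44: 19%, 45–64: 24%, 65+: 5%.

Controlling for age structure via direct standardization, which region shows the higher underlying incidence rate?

Eastern Region

Standard weights: 0.29, 0.23, 0.19, 0.24, 0.05.
The Eastern Region: 0.2900×33.0 + 0.2300×70.0 + 0.1900×222.2 + 0.2400×627.7 + 0.0500×904.3 = 263.7510 per 100000.
The Rural Belt: 0.2900×32.9 + 0.2300×59.1 + 0.1900×231.3 + 0.2400×461.1 + 0.0500×1122.4 = 233.8650 per 100000.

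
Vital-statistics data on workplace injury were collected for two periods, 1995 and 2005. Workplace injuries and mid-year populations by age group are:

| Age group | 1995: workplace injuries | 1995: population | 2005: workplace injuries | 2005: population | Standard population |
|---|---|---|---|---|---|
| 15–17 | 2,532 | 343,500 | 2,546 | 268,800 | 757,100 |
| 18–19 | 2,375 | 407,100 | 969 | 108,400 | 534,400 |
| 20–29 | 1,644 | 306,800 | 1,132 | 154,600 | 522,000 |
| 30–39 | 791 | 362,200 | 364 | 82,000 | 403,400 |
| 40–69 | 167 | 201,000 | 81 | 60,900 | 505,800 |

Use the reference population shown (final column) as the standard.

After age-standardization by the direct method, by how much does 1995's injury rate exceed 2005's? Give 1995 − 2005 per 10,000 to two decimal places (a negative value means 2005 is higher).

Age-specific rates per 10,000 for 1995: 73.71, 58.34, 53.59, 21.84, 8.31.
For 2005: 94.72, 89.39, 73.22, 44.39, 13.30.
Standard total = 2,722,700; weights = 0.2781, 0.1963, 0.1917, 0.1482, 0.1858.
1995: 0.2781×73.71 + 0.1963×58.34 + 0.1917×53.59 + 0.1482×21.84 + 0.1858×8.31 = 47.0002 per 10,000.
2005: 0.2781×94.72 + 0.1963×89.39 + 0.1917×73.22 + 0.1482×44.39 + 0.1858×13.30 = 66.9692 per 10,000.
Difference = 47.0002 − 66.9692 = -19.9689.

-19.97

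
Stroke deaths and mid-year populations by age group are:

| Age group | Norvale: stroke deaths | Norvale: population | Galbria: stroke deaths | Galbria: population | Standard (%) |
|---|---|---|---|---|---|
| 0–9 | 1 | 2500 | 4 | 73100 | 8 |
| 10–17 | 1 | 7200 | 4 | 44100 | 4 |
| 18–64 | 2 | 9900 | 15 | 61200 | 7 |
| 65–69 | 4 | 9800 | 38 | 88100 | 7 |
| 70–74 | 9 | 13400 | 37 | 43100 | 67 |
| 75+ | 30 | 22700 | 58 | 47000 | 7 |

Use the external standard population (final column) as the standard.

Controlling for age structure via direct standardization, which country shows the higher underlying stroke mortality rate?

Galbria

Age-specific rates per 100000 for Norvale: 40.00, 13.89, 20.20, 40.82, 67.16, 132.16.
For Galbria: 5.47, 9.07, 24.51, 43.13, 85.85, 123.40.
Standard weights: 0.08, 0.04, 0.07, 0.07, 0.67, 0.07.
Norvale: 0.0800×40.00 + 0.0400×13.89 + 0.0700×20.20 + 0.0700×40.82 + 0.6700×67.16 + 0.0700×132.16 = 62.2779 per 100000.
Galbria: 0.0800×5.47 + 0.0400×9.07 + 0.0700×24.51 + 0.0700×43.13 + 0.6700×85.85 + 0.0700×123.40 = 71.6913 per 100000.
The crude rates (71.76 vs 43.75) would put Norvale higher, but that reflects its age composition; once standardized to a common age structure, Galbria has the higher underlying rate.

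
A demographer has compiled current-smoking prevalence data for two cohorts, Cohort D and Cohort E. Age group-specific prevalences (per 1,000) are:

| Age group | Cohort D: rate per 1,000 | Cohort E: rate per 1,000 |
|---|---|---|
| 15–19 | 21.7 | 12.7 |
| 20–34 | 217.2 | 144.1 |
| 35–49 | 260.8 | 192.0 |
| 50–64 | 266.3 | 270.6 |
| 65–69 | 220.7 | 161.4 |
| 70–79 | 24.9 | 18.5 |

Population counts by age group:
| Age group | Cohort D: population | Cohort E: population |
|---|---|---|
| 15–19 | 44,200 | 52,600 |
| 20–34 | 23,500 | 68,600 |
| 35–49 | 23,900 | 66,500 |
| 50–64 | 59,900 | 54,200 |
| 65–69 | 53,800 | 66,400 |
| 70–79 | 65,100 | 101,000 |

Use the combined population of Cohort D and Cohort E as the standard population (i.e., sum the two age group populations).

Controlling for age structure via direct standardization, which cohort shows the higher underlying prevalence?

Combined standard total = 679,700; weights = 0.1424, 0.1355, 0.1330, 0.1679, 0.1768, 0.2444.
Cohort D: 0.1424×21.7 + 0.1355×217.2 + 0.1330×260.8 + 0.1679×266.3 + 0.1768×220.7 + 0.2444×24.9 = 157.0250 per 1,000.
Cohort E: 0.1424×12.7 + 0.1355×144.1 + 0.1330×192.0 + 0.1679×270.6 + 0.1768×161.4 + 0.2444×18.5 = 125.3588 per 1,000.

Cohort D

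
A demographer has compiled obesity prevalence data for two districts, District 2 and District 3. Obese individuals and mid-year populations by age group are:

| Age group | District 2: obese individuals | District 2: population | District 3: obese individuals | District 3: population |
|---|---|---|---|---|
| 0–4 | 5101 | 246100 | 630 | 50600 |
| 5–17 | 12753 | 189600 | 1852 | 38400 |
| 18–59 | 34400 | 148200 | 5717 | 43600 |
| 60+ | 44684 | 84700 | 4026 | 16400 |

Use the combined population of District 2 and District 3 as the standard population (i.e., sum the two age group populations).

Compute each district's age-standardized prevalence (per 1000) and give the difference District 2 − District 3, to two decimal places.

66.88

Age-specific rates per 1000 for District 2: 20.727, 67.263, 232.119, 527.556.
For District 3: 12.451, 48.229, 131.124, 245.488.
Combined standard total = 817600; weights = 0.3629, 0.2789, 0.2346, 0.1237.
District 2: 0.3629×20.727 + 0.2789×67.263 + 0.2346×232.119 + 0.1237×527.556 = 145.9662 per 1000.
District 3: 0.3629×12.451 + 0.2789×48.229 + 0.2346×131.124 + 0.1237×245.488 = 79.0836 per 1000.
Difference = 145.9662 − 79.0836 = 66.8827.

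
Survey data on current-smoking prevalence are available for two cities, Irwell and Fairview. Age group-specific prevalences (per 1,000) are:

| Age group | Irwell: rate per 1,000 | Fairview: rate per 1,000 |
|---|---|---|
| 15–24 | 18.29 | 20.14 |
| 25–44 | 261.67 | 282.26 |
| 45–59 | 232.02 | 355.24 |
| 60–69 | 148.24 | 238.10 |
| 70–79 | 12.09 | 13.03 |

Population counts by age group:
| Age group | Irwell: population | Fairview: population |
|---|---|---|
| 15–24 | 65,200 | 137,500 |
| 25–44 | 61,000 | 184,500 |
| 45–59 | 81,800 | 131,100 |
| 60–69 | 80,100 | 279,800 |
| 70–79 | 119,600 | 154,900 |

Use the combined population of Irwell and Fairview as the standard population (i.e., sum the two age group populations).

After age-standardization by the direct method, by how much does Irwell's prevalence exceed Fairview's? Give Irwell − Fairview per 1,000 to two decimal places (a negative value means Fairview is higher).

Combined standard total = 1,295,500; weights = 0.1565, 0.1895, 0.1643, 0.2778, 0.2119.
Irwell: 0.1565×18.29 + 0.1895×261.67 + 0.1643×232.02 + 0.2778×148.24 + 0.2119×12.09 = 134.3224 per 1,000.
Fairview: 0.1565×20.14 + 0.1895×282.26 + 0.1643×355.24 + 0.2778×238.10 + 0.2119×13.03 = 183.9265 per 1,000.
Difference = 134.3224 − 183.9265 = -49.6040.

-49.60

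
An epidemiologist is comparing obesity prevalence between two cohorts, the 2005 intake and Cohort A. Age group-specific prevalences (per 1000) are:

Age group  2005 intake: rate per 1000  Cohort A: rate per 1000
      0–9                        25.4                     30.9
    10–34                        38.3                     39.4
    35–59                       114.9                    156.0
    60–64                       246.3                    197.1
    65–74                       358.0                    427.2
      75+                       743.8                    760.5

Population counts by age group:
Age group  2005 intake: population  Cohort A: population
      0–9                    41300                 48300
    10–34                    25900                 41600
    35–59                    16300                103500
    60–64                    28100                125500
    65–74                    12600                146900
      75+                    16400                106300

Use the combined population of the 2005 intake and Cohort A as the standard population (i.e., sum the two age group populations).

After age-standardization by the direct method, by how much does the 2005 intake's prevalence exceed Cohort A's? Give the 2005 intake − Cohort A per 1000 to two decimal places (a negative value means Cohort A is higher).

Combined standard total = 712700; weights = 0.1257, 0.0947, 0.1681, 0.2155, 0.2238, 0.1722.
The 2005 intake: 0.1257×25.4 + 0.0947×38.3 + 0.1681×114.9 + 0.2155×246.3 + 0.2238×358.0 + 0.1722×743.8 = 287.3903 per 1000.
Cohort A: 0.1257×30.9 + 0.0947×39.4 + 0.1681×156.0 + 0.2155×197.1 + 0.2238×427.2 + 0.1722×760.5 = 302.8529 per 1000.
Difference = 287.3903 − 302.8529 = -15.4626.

-15.46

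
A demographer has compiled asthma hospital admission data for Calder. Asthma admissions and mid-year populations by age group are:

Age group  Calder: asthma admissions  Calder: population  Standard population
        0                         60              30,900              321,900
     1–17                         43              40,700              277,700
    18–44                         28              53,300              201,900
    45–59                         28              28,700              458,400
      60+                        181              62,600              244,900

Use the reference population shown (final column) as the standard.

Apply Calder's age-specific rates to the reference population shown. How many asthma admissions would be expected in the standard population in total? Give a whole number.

2180

Age-specific rates per 10,000 for Calder: 19.42, 10.57, 5.25, 9.76, 28.91.
Expected asthma admissions = Σ (standard pop × age-specific rate ÷ 10,000)
= 321,900×19.42/10,000 + 277,700×10.57/10,000 + 201,900×5.25/10,000 + 458,400×9.76/10,000 + 244,900×28.91/10,000
= 625.05 + 293.39 + 106.06 + 447.22 + 708.10 = 2179.82.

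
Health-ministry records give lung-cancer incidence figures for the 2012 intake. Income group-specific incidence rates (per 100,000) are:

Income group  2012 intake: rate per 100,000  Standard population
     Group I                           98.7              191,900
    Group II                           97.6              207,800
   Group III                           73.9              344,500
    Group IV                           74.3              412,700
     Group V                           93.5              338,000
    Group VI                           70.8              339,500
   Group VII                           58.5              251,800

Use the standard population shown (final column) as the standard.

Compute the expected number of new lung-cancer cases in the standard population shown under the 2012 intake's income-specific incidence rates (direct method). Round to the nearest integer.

Expected new lung-cancer cases = Σ (standard pop × income-specific rate ÷ 100,000)
= 191,900×98.7/100,000 + 207,800×97.6/100,000 + 344,500×73.9/100,000 + 412,700×74.3/100,000 + 338,000×93.5/100,000 + 339,500×70.8/100,000 + 251,800×58.5/100,000
= 189.41 + 202.81 + 254.59 + 306.64 + 316.03 + 240.37 + 147.30 = 1657.14.

1657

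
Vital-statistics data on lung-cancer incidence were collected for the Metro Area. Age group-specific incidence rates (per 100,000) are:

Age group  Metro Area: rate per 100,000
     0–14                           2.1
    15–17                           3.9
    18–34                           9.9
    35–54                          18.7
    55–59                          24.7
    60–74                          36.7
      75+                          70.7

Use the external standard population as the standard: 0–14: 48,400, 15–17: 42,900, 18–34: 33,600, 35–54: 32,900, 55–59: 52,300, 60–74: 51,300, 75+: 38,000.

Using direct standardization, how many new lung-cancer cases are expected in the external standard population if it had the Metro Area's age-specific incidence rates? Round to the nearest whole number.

71

Expected new lung-cancer cases = Σ (standard pop × age-specific rate ÷ 100,000)
= 48,400×2.1/100,000 + 42,900×3.9/100,000 + 33,600×9.9/100,000 + 32,900×18.7/100,000 + 52,300×24.7/100,000 + 51,300×36.7/100,000 + 38,000×70.7/100,000
= 1.02 + 1.67 + 3.33 + 6.15 + 12.92 + 18.83 + 26.87 = 70.78.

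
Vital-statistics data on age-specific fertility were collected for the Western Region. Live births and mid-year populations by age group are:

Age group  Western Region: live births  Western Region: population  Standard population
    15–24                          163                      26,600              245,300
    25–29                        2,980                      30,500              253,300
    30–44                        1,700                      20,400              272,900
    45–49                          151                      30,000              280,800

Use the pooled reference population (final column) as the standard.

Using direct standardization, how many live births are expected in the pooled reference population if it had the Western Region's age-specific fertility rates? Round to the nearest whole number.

50407

Age-specific rates per 1,000 for the Western Region: 6.128, 97.705, 83.333, 5.033.
Expected live births = Σ (standard pop × age-specific rate ÷ 1,000)
= 245,300×6.128/1,000 + 253,300×97.705/1,000 + 272,900×83.333/1,000 + 280,800×5.033/1,000
= 1503.15 + 24748.66 + 22741.67 + 1413.36 = 50406.84.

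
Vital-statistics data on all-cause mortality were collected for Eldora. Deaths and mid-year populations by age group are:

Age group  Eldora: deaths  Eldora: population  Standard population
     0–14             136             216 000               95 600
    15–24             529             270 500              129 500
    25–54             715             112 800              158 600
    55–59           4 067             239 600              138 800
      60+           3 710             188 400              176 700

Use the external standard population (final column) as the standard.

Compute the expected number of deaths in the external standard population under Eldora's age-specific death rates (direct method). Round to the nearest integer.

Age-specific rates per 100 000 for Eldora: 62.96, 195.56, 633.87, 1697.41, 1969.21.
Expected deaths = Σ (standard pop × age-specific rate ÷ 100 000)
= 95 600×62.96/100 000 + 129 500×195.56/100 000 + 158 600×633.87/100 000 + 138 800×1697.41/100 000 + 176 700×1969.21/100 000
= 60.19 + 253.26 + 1005.31 + 2356.01 + 3479.60 = 7154.37.

7154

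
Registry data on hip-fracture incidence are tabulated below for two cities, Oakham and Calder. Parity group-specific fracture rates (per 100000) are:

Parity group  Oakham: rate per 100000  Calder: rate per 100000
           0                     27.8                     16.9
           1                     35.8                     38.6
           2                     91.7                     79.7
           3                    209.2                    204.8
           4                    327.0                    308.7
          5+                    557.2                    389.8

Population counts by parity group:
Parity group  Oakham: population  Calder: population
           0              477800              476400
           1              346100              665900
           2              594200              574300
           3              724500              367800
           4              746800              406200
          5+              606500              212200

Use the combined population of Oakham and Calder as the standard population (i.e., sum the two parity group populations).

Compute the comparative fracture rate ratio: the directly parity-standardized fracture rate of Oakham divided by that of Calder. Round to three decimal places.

Combined standard total = 6198700; weights = 0.1539, 0.1633, 0.1885, 0.1762, 0.1860, 0.1321.
Oakham: 0.1539×27.8 + 0.1633×35.8 + 0.1885×91.7 + 0.1762×209.2 + 0.1860×327.0 + 0.1321×557.2 = 198.6913 per 100000.
Calder: 0.1539×16.9 + 0.1633×38.6 + 0.1885×79.7 + 0.1762×204.8 + 0.1860×308.7 + 0.1321×389.8 = 168.9196 per 100000.
Ratio = 198.6913 ÷ 168.9196 = 1.17625.

1.176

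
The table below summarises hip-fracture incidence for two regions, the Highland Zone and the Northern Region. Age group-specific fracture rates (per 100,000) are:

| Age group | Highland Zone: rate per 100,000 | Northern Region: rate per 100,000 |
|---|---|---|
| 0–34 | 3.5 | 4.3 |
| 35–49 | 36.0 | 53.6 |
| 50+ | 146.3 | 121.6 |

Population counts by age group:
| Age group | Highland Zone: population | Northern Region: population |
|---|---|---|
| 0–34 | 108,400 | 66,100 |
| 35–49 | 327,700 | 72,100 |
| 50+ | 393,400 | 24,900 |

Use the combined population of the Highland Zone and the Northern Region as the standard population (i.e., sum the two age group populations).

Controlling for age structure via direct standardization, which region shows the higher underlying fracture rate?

Highland Zone

Combined standard total = 992,600; weights = 0.1758, 0.4028, 0.4214.
The Highland Zone: 0.1758×3.5 + 0.4028×36.0 + 0.4214×146.3 = 76.7689 per 100,000.
The Northern Region: 0.1758×4.3 + 0.4028×53.6 + 0.4214×121.6 = 73.5895 per 100,000.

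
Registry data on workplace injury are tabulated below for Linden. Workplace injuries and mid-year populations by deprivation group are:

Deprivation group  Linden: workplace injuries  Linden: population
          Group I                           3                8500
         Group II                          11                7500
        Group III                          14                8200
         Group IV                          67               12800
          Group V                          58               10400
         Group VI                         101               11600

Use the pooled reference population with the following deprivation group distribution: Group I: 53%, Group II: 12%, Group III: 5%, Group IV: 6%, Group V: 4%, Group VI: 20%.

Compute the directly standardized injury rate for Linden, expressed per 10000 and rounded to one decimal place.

27.3

Deprivation-specific rates per 10000 for Linden: 3.53, 14.67, 17.07, 52.34, 55.77, 87.07.
Standard weights: 0.53, 0.12, 0.05, 0.06, 0.04, 0.20.
Standardized rate: 0.5300×3.53 + 0.1200×14.67 + 0.0500×17.07 + 0.0600×52.34 + 0.0400×55.77 + 0.2000×87.07 = 27.2694 per 10000.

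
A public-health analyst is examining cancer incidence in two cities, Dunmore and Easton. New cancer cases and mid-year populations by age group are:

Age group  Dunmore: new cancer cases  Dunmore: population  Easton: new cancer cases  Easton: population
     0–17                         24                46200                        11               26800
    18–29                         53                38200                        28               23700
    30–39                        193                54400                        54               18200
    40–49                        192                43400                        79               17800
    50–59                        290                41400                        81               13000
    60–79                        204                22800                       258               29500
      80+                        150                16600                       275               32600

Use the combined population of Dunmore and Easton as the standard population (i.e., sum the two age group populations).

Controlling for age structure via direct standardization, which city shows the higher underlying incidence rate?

Dunmore

Age-specific rates per 100000 for Dunmore: 51.95, 138.74, 354.78, 442.40, 700.48, 894.74, 903.61.
For Easton: 41.04, 118.14, 296.70, 443.82, 623.08, 874.58, 843.56.
Combined standard total = 424600; weights = 0.1719, 0.1458, 0.1710, 0.1441, 0.1281, 0.1232, 0.1159.
Dunmore: 0.1719×51.95 + 0.1458×138.74 + 0.1710×354.78 + 0.1441×442.40 + 0.1281×700.48 + 0.1232×894.74 + 0.1159×903.61 = 458.2452 per 100000.
Easton: 0.1719×41.04 + 0.1458×118.14 + 0.1710×296.70 + 0.1441×443.82 + 0.1281×623.08 + 0.1232×874.58 + 0.1159×843.56 = 424.2831 per 100000.
The crude rates (420.53 vs 486.39) would put Easton higher, but that reflects its age composition; once standardized to a common age structure, Dunmore has the higher underlying rate.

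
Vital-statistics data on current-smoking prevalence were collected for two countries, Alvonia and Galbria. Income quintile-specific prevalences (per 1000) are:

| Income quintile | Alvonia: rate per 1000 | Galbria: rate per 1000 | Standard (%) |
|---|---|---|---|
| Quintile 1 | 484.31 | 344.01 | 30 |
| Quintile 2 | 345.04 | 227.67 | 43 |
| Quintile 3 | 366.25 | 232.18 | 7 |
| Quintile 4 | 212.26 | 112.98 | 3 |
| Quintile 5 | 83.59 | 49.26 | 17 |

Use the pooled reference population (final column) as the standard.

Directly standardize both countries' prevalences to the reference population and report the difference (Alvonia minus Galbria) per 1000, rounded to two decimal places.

110.76

Standard weights: 0.30, 0.43, 0.07, 0.03, 0.17.
Alvonia: 0.3000×484.31 + 0.4300×345.04 + 0.0700×366.25 + 0.0300×212.26 + 0.1700×83.59 = 339.8758 per 1000.
Galbria: 0.3000×344.01 + 0.4300×227.67 + 0.0700×232.18 + 0.0300×112.98 + 0.1700×49.26 = 229.1173 per 1000.
Difference = 339.8758 − 229.1173 = 110.7585.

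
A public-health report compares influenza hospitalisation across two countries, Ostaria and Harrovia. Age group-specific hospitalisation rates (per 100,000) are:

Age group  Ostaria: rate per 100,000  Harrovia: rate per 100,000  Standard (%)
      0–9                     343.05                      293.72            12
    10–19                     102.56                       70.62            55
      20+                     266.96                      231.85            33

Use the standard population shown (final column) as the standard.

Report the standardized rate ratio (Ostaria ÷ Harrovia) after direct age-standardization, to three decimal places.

1.233

Standard weights: 0.12, 0.55, 0.33.
Ostaria: 0.1200×343.05 + 0.5500×102.56 + 0.3300×266.96 = 185.6708 per 100,000.
Harrovia: 0.1200×293.72 + 0.5500×70.62 + 0.3300×231.85 = 150.5979 per 100,000.
Ratio = 185.6708 ÷ 150.5979 = 1.23289.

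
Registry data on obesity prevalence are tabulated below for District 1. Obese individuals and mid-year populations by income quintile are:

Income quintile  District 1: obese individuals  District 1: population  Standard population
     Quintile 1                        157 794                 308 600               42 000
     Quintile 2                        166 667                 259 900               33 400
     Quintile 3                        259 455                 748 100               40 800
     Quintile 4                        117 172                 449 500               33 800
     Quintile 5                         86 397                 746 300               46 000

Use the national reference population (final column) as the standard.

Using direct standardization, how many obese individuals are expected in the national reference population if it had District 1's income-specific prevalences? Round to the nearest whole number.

71180

Income-specific rates per 1 000 for District 1: 511.322, 641.274, 346.819, 260.672, 115.767.
Expected obese individuals = Σ (standard pop × income-specific rate ÷ 1 000)
= 42 000×511.322/1 000 + 33 400×641.274/1 000 + 40 800×346.819/1 000 + 33 800×260.672/1 000 + 46 000×115.767/1 000
= 21475.53 + 21418.54 + 14150.20 + 8810.71 + 5325.29 = 71180.26.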